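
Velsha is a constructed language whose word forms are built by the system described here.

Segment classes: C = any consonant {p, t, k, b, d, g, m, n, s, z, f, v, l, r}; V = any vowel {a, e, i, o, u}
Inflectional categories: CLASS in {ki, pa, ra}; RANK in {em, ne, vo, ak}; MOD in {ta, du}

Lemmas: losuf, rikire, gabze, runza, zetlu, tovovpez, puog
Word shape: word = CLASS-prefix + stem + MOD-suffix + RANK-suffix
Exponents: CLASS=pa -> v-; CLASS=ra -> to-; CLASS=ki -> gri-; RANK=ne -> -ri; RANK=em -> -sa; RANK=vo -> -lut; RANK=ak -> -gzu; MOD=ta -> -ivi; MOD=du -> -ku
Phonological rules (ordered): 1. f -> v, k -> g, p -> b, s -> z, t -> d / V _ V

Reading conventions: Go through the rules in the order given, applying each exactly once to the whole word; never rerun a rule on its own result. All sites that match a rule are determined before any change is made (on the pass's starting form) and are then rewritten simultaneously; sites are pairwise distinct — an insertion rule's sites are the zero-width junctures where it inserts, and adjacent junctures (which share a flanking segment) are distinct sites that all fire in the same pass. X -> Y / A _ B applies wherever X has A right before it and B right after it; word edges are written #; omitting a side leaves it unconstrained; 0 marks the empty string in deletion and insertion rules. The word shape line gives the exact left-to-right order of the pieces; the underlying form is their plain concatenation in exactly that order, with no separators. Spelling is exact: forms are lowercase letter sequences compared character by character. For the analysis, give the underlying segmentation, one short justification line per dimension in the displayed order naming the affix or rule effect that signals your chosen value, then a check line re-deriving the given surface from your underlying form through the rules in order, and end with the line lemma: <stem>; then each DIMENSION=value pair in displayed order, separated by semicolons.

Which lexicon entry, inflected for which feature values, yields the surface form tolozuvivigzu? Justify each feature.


underlying: to-losuf-ivi-gzu
CLASS=ra - signalled by the affix to-
RANK=ak - signalled by the affix -gzu
MOD=ta - signalled by the affix -ivi
check: tolosufivigzu -> tolozuvivigzu
lemma: losuf; CLASS=ra; RANK=ak; MOD=ta


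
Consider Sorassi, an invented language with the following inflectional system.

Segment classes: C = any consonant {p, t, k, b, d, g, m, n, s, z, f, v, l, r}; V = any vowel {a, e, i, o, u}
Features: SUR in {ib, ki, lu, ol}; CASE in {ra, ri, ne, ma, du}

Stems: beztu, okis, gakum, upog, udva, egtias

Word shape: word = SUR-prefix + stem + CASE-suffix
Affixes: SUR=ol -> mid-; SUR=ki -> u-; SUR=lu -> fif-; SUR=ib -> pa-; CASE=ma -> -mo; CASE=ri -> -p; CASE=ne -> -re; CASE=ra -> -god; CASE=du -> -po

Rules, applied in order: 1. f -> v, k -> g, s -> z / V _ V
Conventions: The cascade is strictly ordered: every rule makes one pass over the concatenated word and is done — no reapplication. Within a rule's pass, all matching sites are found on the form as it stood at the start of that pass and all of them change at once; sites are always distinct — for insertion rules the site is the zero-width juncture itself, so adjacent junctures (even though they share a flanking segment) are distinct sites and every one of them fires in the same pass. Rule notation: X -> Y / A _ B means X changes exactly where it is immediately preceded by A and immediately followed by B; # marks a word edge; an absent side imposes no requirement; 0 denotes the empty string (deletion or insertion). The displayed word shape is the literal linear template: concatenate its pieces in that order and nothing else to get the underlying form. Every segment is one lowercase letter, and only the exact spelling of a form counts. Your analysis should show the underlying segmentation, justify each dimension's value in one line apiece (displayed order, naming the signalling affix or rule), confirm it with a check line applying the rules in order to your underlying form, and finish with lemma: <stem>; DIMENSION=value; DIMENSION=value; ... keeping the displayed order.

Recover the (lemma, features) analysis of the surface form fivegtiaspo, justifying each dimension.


underlying: fif-egtias-po
SUR=lu - signalled by the affix fif-
CASE=du - signalled by the affix -po
check: fifegtiaspo -> fivegtiaspo
lemma: egtias; SUR=lu; CASE=du


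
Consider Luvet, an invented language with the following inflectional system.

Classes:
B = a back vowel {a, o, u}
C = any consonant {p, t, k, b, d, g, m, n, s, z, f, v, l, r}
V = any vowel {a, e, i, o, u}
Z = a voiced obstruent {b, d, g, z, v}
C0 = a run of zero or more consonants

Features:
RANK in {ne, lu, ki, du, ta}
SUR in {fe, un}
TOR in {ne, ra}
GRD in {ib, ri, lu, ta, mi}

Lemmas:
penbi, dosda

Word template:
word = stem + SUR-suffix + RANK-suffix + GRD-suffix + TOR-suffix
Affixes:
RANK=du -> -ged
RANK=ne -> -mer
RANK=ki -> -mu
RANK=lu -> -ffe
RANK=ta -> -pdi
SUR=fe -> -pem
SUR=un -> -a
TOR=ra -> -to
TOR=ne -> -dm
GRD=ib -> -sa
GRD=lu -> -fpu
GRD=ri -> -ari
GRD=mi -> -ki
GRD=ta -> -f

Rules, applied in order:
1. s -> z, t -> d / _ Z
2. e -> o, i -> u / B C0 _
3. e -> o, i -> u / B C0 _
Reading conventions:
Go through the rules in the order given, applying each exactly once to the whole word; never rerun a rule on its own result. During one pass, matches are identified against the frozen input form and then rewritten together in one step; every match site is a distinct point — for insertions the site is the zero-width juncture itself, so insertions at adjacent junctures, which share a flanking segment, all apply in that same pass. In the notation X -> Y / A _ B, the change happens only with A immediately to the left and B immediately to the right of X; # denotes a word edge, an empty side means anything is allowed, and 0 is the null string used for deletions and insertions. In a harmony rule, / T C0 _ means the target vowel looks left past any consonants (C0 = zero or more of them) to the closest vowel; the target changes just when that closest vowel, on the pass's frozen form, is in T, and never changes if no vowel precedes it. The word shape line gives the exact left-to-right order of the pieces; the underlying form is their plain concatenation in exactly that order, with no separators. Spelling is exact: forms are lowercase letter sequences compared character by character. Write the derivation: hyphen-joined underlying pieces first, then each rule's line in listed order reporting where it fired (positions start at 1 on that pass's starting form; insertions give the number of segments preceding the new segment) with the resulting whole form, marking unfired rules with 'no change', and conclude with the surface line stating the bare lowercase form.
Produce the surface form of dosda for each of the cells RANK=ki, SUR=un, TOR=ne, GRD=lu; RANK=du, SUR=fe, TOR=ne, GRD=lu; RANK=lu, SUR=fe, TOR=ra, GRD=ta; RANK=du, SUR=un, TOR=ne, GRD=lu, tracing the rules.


cell RANK=ki, SUR=un, TOR=ne, GRD=lu:
underlying: dosda-a-mu-fpu-dm
1. s -> z, t -> d / _ Z: fires at position(s) 3: dozdaamufpudm
2. e -> o, i -> u / B C0 _: no change
3. e -> o, i -> u / B C0 _: no change
surface: dozdaamufpudm

cell RANK=du, SUR=fe, TOR=ne, GRD=lu:
underlying: dosda-pem-ged-fpu-dm
1. s -> z, t -> d / _ Z: fires at position(s) 3: dozdapemgedfpudm
2. e -> o, i -> u / B C0 _: fires at position(s) 7: dozdapomgedfpudm
3. e -> o, i -> u / B C0 _: fires at position(s) 10: dozdapomgodfpudm
surface: dozdapomgodfpudm

cell RANK=lu, SUR=fe, TOR=ra, GRD=ta:
underlying: dosda-pem-ffe-f-to
1. s -> z, t -> d / _ Z: fires at position(s) 3: dozdapemffefto
2. e -> o, i -> u / B C0 _: fires at position(s) 7: dozdapomffefto
3. e -> o, i -> u / B C0 _: fires at position(s) 11: dozdapomffofto
surface: dozdapomffofto

cell RANK=du, SUR=un, TOR=ne, GRD=lu:
underlying: dosda-a-ged-fpu-dm
1. s -> z, t -> d / _ Z: fires at position(s) 3: dozdaagedfpudm
2. e -> o, i -> u / B C0 _: fires at position(s) 8: dozdaagodfpudm
3. e -> o, i -> u / B C0 _: no change
surface: dozdaagodfpudm


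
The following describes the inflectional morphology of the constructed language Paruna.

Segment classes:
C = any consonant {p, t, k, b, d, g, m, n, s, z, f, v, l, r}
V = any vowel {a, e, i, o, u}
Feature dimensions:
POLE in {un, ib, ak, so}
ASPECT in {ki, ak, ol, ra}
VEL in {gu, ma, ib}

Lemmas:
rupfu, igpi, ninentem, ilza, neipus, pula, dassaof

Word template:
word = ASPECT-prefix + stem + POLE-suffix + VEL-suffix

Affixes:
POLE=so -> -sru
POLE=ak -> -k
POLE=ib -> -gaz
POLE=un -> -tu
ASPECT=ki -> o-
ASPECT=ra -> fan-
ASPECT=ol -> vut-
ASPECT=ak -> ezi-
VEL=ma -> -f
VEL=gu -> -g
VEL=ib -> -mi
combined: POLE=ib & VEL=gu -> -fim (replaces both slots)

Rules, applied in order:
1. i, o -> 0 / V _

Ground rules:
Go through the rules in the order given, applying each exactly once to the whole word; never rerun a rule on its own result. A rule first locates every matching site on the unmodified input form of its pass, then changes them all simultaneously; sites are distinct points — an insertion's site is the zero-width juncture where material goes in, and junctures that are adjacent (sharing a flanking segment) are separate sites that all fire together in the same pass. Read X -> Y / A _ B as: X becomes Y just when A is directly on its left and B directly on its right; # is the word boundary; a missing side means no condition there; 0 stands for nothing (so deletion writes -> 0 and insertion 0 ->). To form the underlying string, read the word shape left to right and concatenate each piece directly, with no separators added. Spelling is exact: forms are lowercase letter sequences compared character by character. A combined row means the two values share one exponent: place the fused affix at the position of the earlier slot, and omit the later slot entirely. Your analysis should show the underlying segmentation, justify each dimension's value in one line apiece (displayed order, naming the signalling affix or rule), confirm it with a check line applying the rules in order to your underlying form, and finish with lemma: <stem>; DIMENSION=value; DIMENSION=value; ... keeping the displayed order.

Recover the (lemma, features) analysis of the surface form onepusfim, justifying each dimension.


underlying: o-neipus-fim
POLE=ib - signalled by the combined affix row
ASPECT=ki - signalled by the affix o-
VEL=gu - signalled by the combined affix row
check: oneipusfim -> onepusfim
lemma: neipus; POLE=ib; ASPECT=ki; VEL=gu


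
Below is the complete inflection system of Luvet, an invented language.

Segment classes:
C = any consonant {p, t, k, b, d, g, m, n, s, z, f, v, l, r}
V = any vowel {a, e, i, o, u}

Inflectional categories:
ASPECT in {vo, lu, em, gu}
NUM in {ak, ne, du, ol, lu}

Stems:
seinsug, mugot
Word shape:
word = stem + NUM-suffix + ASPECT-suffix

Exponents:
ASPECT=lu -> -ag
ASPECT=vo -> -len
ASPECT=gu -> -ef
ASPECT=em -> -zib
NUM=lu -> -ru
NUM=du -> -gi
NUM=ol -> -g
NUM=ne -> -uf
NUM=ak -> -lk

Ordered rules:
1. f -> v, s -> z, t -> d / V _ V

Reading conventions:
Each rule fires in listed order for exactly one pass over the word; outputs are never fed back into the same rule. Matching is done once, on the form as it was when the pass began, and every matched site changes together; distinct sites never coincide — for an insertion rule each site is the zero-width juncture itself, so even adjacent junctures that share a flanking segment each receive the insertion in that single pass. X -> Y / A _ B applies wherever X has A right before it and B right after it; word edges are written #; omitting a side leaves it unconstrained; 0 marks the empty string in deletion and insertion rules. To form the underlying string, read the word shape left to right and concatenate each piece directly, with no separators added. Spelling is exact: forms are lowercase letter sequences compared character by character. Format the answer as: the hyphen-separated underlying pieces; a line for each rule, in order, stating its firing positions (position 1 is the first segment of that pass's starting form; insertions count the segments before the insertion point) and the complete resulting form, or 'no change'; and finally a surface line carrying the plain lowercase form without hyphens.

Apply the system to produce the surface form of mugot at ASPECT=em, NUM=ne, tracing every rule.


underlying: mugot-uf-zib
1. f -> v, s -> z, t -> d / V _ V: fires at position(s) 5: mugodufzib
surface: mugodufzib


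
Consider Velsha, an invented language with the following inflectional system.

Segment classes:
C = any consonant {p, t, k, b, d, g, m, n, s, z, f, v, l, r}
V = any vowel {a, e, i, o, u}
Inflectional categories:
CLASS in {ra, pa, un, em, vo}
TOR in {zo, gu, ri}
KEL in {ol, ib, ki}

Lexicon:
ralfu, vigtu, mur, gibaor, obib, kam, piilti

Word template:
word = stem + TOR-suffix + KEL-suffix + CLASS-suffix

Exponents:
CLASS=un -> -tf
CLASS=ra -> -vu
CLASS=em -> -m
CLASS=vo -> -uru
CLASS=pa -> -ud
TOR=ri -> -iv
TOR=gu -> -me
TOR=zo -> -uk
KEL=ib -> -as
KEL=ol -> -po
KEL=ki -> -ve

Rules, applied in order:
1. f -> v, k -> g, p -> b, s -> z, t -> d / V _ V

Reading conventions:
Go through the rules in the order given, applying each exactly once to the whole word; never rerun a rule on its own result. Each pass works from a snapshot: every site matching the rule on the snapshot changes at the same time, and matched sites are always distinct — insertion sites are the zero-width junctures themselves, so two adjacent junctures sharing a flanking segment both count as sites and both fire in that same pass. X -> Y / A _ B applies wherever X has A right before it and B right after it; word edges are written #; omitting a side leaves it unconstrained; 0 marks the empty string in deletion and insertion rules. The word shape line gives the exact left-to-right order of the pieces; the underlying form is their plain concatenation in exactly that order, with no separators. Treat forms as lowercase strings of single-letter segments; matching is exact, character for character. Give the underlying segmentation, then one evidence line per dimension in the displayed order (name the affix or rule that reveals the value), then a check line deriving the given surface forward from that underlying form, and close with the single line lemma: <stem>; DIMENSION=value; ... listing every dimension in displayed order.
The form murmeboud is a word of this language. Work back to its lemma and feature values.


underlying: mur-me-po-ud
CLASS=pa - signalled by the affix -ud
TOR=gu - signalled by the affix -me
KEL=ol - signalled by the affix -po
check: murmepoud -> murmeboud
lemma: mur; CLASS=pa; TOR=gu; KEL=ol


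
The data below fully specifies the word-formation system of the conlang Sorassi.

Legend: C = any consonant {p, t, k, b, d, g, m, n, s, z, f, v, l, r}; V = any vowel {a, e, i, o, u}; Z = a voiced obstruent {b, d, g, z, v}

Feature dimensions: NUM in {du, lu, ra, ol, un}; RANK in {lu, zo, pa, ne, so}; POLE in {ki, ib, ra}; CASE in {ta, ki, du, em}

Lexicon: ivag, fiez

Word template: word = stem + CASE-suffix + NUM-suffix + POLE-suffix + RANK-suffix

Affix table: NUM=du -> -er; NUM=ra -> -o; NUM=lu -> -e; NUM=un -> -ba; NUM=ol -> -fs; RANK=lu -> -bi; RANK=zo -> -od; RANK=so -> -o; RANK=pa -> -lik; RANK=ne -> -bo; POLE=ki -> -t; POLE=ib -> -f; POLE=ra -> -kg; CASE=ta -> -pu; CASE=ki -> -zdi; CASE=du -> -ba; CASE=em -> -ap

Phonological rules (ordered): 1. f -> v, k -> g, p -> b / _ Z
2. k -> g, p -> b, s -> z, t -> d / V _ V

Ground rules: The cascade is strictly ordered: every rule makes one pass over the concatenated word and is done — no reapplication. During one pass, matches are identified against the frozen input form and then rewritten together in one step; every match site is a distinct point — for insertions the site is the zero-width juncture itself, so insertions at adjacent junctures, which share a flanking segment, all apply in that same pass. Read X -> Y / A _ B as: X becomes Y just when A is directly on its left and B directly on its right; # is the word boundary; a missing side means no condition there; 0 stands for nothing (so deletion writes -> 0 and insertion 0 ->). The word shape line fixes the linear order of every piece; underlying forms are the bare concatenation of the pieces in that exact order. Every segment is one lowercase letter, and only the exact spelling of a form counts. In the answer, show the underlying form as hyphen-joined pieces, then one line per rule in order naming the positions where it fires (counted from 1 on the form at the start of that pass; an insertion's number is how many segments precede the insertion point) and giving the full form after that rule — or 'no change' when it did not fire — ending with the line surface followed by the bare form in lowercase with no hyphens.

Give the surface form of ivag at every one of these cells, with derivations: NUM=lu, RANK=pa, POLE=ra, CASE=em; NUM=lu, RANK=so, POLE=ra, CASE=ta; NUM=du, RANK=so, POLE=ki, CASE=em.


cell NUM=lu, RANK=pa, POLE=ra, CASE=em:
underlying: ivag-ap-e-kg-lik
1. f -> v, k -> g, p -> b / _ Z: fires at position(s) 8: ivagapegglik
2. k -> g, p -> b, s -> z, t -> d / V _ V: fires at position(s) 6: ivagabegglik
surface: ivagabegglik

cell NUM=lu, RANK=so, POLE=ra, CASE=ta:
underlying: ivag-pu-e-kg-o
1. f -> v, k -> g, p -> b / _ Z: fires at position(s) 8: ivagpueggo
2. k -> g, p -> b, s -> z, t -> d / V _ V: no change
surface: ivagpueggo

cell NUM=du, RANK=so, POLE=ki, CASE=em:
underlying: ivag-ap-er-t-o
1. f -> v, k -> g, p -> b / _ Z: no change
2. k -> g, p -> b, s -> z, t -> d / V _ V: fires at position(s) 6: ivagaberto
surface: ivagaberto


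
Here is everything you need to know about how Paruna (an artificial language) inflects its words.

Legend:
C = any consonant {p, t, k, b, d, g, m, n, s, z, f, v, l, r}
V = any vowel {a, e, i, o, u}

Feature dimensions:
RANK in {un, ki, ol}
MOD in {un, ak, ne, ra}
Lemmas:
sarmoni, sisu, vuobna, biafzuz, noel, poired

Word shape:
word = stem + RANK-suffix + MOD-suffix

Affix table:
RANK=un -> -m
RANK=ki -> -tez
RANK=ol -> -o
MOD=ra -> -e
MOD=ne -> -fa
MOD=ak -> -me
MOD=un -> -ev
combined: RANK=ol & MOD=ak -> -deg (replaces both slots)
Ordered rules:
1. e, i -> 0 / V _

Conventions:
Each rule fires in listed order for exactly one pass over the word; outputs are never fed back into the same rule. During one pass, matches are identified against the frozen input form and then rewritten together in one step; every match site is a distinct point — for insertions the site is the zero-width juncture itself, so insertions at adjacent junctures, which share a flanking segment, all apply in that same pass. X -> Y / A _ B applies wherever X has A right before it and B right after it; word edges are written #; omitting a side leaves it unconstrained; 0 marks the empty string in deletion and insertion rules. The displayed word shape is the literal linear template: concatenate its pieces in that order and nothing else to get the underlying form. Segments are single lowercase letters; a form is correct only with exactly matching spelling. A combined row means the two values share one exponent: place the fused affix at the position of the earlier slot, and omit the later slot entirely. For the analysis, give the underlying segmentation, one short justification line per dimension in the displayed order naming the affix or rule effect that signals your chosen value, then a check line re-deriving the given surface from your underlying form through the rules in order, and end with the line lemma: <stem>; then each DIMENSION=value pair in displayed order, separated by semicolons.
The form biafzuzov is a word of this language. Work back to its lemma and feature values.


underlying: biafzuz-o-ev
RANK=ol - signalled by the affix -o
MOD=un - signalled by the affix -ev
check: biafzuzoev -> biafzuzov
lemma: biafzuz; RANK=ol; MOD=un


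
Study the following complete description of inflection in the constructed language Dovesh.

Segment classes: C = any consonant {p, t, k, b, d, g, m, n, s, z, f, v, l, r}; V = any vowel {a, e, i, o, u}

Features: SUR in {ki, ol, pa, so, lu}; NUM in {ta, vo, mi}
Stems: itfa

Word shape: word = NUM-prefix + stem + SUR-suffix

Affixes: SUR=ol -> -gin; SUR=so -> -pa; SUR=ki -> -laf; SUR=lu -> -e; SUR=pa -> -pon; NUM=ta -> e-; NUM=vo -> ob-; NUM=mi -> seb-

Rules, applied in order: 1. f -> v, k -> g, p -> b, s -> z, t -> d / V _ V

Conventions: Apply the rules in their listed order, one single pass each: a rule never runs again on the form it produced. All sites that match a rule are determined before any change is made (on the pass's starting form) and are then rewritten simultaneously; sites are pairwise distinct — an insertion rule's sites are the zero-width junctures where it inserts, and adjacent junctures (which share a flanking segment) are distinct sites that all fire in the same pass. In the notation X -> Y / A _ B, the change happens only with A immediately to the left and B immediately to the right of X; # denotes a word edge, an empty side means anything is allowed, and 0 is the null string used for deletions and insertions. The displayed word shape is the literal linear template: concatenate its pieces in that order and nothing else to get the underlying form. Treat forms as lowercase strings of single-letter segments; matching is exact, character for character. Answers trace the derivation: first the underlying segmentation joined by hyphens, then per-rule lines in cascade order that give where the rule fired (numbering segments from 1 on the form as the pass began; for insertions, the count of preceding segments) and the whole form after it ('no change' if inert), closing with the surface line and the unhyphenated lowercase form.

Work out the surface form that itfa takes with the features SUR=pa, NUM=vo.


underlying: ob-itfa-pon
1. f -> v, k -> g, p -> b, s -> z, t -> d / V _ V: fires at position(s) 7: obitfabon
surface: obitfabon


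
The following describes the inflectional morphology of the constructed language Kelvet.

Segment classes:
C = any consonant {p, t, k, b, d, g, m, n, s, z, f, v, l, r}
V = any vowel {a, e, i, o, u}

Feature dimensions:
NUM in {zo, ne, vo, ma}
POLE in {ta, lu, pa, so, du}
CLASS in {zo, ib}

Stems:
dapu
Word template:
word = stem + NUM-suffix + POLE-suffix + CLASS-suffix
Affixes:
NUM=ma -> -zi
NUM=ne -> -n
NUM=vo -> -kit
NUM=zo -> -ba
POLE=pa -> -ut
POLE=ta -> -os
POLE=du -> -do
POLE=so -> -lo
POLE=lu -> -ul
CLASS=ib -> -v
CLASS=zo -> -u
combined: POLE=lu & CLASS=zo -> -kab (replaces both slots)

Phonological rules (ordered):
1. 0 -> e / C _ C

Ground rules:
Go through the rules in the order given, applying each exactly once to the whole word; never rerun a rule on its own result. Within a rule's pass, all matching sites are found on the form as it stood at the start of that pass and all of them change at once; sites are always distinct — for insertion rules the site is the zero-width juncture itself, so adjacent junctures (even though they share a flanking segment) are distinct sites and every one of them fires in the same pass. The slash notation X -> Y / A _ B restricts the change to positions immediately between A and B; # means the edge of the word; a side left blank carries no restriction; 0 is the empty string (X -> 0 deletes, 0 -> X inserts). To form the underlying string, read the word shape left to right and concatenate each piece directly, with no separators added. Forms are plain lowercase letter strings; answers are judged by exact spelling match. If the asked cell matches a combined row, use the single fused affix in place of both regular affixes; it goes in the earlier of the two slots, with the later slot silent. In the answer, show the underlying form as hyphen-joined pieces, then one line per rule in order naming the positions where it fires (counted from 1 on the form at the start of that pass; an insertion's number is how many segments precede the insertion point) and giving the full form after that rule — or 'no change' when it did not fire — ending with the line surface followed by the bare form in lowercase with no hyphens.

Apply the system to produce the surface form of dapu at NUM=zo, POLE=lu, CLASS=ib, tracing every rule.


underlying: dapu-ba-ul-v
1. 0 -> e / C _ C: inserts after position(s) 8: dapubaulev
surface: dapubaulev


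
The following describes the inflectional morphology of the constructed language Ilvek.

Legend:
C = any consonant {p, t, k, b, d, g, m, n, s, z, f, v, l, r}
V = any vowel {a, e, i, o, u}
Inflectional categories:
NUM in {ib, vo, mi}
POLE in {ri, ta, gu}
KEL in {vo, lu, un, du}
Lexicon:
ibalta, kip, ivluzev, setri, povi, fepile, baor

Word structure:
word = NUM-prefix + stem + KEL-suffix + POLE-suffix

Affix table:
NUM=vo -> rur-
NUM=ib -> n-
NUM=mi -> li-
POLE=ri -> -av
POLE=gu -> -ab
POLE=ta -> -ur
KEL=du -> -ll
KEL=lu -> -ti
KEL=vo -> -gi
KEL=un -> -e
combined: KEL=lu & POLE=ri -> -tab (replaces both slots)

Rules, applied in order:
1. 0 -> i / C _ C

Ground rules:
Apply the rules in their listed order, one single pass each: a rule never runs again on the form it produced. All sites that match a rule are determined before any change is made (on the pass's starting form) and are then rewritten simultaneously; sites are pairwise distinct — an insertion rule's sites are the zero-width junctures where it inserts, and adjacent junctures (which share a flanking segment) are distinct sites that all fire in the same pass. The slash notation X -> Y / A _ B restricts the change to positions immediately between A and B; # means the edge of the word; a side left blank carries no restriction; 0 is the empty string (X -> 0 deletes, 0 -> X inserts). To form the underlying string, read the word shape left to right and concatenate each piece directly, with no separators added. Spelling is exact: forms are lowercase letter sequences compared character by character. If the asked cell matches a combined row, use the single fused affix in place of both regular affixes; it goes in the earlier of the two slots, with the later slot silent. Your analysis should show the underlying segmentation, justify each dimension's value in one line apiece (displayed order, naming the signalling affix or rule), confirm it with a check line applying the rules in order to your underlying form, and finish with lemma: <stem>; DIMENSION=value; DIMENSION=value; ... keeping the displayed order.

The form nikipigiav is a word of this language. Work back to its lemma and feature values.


underlying: n-kip-gi-av
NUM=ib - signalled by the affix n-
POLE=ri - signalled by the affix -av
KEL=vo - signalled by the affix -gi
check: nkipgiav -> nikipigiav
lemma: kip; NUM=ib; POLE=ri; KEL=vo


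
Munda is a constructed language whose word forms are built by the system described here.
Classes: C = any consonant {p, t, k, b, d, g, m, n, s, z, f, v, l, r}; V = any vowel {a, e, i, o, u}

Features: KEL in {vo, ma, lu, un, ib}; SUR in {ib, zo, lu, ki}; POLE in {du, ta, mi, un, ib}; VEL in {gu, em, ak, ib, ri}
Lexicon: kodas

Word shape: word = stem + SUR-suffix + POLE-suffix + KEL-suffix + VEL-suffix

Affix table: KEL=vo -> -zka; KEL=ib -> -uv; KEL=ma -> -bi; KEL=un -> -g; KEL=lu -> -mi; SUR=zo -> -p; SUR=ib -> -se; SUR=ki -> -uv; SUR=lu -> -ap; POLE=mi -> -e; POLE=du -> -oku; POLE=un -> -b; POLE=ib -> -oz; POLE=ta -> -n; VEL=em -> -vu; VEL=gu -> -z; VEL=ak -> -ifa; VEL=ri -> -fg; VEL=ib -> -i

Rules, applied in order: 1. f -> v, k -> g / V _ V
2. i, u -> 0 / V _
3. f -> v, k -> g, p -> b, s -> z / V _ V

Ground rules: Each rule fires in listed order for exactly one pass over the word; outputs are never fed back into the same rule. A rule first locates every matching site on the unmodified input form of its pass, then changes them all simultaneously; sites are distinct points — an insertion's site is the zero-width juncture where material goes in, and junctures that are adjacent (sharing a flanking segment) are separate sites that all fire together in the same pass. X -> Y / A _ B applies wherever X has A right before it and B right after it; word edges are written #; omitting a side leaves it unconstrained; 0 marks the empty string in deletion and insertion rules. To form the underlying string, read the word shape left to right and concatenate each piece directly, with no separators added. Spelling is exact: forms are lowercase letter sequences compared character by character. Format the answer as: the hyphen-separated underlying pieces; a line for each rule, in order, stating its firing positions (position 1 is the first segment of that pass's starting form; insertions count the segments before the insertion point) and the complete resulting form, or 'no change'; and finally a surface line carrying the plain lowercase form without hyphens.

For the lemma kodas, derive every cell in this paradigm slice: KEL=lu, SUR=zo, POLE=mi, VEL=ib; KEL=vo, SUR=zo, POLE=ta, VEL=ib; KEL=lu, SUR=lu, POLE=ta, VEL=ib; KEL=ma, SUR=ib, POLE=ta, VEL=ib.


cell KEL=lu, SUR=zo, POLE=mi, VEL=ib:
underlying: kodas-p-e-mi-i
1. f -> v, k -> g / V _ V: no change
2. i, u -> 0 / V _: fires at position(s) 10: kodaspemi
3. f -> v, k -> g, p -> b, s -> z / V _ V: no change
surface: kodaspemi

cell KEL=vo, SUR=zo, POLE=ta, VEL=ib:
underlying: kodas-p-n-zka-i
1. f -> v, k -> g / V _ V: no change
2. i, u -> 0 / V _: fires at position(s) 11: kodaspnzka
3. f -> v, k -> g, p -> b, s -> z / V _ V: no change
surface: kodaspnzka

cell KEL=lu, SUR=lu, POLE=ta, VEL=ib:
underlying: kodas-ap-n-mi-i
1. f -> v, k -> g / V _ V: no change
2. i, u -> 0 / V _: fires at position(s) 11: kodasapnmi
3. f -> v, k -> g, p -> b, s -> z / V _ V: fires at position(s) 5: kodazapnmi
surface: kodazapnmi

cell KEL=ma, SUR=ib, POLE=ta, VEL=ib:
underlying: kodas-se-n-bi-i
1. f -> v, k -> g / V _ V: no change
2. i, u -> 0 / V _: fires at position(s) 11: kodassenbi
3. f -> v, k -> g, p -> b, s -> z / V _ V: no change
surface: kodassenbi


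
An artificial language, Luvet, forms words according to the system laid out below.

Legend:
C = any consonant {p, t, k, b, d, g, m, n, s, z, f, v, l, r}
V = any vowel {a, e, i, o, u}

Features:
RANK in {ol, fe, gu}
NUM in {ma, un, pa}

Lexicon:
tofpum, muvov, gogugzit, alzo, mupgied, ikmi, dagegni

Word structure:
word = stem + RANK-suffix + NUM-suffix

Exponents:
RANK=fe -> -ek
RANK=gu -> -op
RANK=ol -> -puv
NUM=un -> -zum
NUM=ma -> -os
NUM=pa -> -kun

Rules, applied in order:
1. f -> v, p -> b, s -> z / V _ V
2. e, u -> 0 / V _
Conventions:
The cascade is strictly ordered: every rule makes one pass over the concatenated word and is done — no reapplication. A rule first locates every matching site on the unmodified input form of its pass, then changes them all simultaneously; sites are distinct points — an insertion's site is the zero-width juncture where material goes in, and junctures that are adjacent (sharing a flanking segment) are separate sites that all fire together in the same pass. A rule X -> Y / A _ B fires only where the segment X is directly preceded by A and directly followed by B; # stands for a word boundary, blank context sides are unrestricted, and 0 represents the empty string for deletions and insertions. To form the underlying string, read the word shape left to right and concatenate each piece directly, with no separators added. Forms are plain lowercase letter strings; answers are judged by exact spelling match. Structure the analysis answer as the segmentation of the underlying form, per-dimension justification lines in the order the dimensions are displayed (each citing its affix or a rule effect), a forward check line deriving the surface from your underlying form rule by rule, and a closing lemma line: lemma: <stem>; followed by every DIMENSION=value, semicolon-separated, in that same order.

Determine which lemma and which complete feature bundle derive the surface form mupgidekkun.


underlying: mupgied-ek-kun
RANK=fe - signalled by the affix -ek
NUM=pa - signalled by the affix -kun
check: mupgiedekkun -> mupgiedekkun -> mupgidekkun
lemma: mupgied; RANK=fe; NUM=pa


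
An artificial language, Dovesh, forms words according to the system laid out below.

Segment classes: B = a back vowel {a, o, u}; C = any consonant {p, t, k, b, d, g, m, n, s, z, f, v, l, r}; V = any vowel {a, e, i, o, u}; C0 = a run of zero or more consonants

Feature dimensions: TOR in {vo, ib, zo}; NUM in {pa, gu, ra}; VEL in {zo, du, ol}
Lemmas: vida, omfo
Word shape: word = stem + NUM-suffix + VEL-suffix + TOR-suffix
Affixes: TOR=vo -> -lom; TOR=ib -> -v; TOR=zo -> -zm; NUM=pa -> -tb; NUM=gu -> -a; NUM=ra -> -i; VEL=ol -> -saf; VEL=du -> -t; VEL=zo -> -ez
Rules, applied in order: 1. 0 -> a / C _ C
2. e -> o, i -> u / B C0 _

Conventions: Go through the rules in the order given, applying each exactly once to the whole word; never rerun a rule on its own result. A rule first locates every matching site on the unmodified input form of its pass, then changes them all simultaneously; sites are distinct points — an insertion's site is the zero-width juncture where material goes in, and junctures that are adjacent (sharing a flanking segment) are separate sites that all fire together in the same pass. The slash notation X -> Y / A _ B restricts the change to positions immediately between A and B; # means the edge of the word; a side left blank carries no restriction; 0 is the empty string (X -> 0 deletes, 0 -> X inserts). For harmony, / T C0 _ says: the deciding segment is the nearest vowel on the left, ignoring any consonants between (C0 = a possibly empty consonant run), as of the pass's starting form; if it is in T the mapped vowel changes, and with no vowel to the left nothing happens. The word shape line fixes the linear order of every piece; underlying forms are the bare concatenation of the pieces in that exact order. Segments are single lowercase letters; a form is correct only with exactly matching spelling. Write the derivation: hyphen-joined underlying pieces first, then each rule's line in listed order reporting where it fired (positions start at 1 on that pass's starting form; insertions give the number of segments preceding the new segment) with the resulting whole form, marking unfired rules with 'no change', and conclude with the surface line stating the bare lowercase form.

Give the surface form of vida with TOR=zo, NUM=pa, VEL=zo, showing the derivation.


underlying: vida-tb-ez-zm
1. 0 -> a / C _ C: inserts after position(s) 5, 8, 9: vidatabezazam
2. e -> o, i -> u / B C0 _: fires at position(s) 8: vidatabozazam
surface: vidatabozazam


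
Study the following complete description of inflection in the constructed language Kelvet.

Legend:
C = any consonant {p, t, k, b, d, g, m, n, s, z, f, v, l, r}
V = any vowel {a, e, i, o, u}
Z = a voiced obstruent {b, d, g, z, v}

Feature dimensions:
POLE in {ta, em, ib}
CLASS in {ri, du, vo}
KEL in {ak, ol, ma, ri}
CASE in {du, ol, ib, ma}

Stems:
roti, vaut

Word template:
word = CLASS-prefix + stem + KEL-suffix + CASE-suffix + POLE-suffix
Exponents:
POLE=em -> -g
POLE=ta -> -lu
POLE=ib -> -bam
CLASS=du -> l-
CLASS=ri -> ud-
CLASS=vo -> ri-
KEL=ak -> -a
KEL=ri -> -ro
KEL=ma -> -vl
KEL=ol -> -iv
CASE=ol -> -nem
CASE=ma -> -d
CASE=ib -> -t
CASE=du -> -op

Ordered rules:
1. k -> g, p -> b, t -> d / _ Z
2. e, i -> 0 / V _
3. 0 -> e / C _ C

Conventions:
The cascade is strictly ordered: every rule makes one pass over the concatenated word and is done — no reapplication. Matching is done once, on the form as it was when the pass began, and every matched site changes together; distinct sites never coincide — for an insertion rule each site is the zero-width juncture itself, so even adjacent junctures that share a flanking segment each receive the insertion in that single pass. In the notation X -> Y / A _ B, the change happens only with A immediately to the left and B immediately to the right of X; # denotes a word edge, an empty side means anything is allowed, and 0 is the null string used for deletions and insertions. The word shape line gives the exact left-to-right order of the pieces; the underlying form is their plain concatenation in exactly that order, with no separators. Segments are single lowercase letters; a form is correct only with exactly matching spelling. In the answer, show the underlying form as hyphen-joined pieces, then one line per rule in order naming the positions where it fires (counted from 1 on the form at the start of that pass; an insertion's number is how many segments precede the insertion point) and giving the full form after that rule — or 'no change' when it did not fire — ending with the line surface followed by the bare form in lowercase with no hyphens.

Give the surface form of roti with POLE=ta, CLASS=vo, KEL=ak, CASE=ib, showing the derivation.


underlying: ri-roti-a-t-lu
1. k -> g, p -> b, t -> d / _ Z: no change
2. e, i -> 0 / V _: no change
3. 0 -> e / C _ C: inserts after position(s) 8: rirotiatelu
surface: rirotiatelu


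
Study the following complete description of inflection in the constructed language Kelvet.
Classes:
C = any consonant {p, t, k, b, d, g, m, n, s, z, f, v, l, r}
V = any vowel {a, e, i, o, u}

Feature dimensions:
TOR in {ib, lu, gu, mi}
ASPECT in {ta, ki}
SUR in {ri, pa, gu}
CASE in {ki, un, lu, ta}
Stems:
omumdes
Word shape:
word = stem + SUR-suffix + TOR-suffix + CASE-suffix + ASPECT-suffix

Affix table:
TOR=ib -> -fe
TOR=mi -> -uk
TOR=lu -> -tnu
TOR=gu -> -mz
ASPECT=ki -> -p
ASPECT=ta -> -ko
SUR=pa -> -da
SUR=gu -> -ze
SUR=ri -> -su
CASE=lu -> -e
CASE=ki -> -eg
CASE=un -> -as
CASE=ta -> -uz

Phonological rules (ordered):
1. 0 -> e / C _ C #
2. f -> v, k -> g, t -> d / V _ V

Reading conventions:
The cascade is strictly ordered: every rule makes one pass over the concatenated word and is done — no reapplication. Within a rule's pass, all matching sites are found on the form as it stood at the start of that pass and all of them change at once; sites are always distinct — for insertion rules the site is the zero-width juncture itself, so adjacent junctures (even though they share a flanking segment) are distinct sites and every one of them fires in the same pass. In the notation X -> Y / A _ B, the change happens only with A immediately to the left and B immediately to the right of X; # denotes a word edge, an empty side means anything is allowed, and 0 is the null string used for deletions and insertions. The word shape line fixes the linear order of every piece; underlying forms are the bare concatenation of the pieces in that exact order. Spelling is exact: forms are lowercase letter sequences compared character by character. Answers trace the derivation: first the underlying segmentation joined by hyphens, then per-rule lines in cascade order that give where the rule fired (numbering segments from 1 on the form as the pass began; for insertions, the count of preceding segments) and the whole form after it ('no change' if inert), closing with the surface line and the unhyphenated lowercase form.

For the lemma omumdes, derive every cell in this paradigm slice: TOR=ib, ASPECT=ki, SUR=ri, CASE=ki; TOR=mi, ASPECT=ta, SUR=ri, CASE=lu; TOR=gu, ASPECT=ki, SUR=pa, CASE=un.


cell TOR=ib, ASPECT=ki, SUR=ri, CASE=ki:
underlying: omumdes-su-fe-eg-p
1. 0 -> e / C _ C #: inserts after position(s) 13: omumdessufeegep
2. f -> v, k -> g, t -> d / V _ V: fires at position(s) 10: omumdessuveegep
surface: omumdessuveegep

cell TOR=mi, ASPECT=ta, SUR=ri, CASE=lu:
underlying: omumdes-su-uk-e-ko
1. 0 -> e / C _ C #: no change
2. f -> v, k -> g, t -> d / V _ V: fires at position(s) 11, 13: omumdessuugego
surface: omumdessuugego

cell TOR=gu, ASPECT=ki, SUR=pa, CASE=un:
underlying: omumdes-da-mz-as-p
1. 0 -> e / C _ C #: inserts after position(s) 13: omumdesdamzasep
2. f -> v, k -> g, t -> d / V _ V: no change
surface: omumdesdamzasep


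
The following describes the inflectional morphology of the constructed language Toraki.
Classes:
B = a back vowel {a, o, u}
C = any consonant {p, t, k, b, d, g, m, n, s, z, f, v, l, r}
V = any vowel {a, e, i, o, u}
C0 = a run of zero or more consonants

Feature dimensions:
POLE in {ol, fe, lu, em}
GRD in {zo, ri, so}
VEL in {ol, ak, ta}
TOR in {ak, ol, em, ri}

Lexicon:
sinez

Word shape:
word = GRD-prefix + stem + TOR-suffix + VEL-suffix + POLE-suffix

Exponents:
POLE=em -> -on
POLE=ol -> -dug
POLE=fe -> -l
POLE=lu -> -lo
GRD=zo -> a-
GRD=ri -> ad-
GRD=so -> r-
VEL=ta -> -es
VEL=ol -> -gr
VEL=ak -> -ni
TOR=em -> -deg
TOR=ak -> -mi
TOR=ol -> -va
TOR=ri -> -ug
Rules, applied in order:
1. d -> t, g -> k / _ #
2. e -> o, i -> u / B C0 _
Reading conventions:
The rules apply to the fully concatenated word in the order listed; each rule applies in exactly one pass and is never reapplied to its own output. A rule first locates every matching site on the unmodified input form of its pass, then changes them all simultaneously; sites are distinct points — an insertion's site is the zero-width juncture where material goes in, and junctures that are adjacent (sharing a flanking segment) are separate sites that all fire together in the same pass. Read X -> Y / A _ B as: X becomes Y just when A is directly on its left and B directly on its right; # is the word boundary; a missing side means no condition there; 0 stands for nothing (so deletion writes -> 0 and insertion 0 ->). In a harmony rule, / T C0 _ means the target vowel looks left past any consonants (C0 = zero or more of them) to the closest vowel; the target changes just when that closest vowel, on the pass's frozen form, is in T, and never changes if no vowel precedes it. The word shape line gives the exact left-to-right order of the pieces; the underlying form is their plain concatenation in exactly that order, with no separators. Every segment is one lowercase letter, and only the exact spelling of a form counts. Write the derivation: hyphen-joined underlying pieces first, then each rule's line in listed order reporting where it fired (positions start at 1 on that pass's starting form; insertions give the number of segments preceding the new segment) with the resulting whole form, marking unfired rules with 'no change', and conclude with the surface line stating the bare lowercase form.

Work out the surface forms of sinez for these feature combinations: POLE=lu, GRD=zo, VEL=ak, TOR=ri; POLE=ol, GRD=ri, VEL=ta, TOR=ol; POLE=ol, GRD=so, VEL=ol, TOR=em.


cell POLE=lu, GRD=zo, VEL=ak, TOR=ri:
underlying: a-sinez-ug-ni-lo
1. d -> t, g -> k / _ #: no change
2. e -> o, i -> u / B C0 _: fires at position(s) 3, 10: asunezugnulo
surface: asunezugnulo

cell POLE=ol, GRD=ri, VEL=ta, TOR=ol:
underlying: ad-sinez-va-es-dug
1. d -> t, g -> k / _ #: fires at position(s) 14: adsinezvaesduk
2. e -> o, i -> u / B C0 _: fires at position(s) 4, 10: adsunezvaosduk
surface: adsunezvaosduk

cell POLE=ol, GRD=so, VEL=ol, TOR=em:
underlying: r-sinez-deg-gr-dug
1. d -> t, g -> k / _ #: fires at position(s) 14: rsinezdeggrduk
2. e -> o, i -> u / B C0 _: no change
surface: rsinezdeggrduk
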